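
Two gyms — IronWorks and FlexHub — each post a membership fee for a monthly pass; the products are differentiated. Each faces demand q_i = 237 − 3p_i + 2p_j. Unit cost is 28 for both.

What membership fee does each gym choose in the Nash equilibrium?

IronWorks's profit: π = (p_{IronWorks} − 28)(237 − 3p_{IronWorks} + 2p_{FlexHub}).
∂π/∂p_{IronWorks} = 321 − 6p_{IronWorks} + 2p_{FlexHub} = 0 ⇒ p_{IronWorks} = 53.5 + (1/3)p_{FlexHub}.
Setting p_{IronWorks} = p_{FlexHub} in the reaction function: p_{IronWorks} = 53.5 + (1/3)p_{IronWorks}, so p_{IronWorks} = 53.5 / (2/3) = 80.25.

80.25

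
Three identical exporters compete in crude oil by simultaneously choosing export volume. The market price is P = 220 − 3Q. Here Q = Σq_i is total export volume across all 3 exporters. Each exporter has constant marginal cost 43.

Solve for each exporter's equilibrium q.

14.75

A representative exporter's profit is π_i = q_i(220 − 3Q) − 43q_i, with Q = q_i + Σ_{j≠i} q_j.
First-order condition: 177 − 6q_i − 3Σ_{j≠i} q_j = 0.
Imposing symmetry (q_j = q for all j) turns Σ_{j≠i} q_j into 2q, so 177 = 12q and q = 14.75.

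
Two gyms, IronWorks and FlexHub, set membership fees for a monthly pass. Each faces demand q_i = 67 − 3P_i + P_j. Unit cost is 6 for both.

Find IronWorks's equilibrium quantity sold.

33

IronWorks's profit: π = (P_{IronWorks} − 6)(67 − 3P_{IronWorks} + P_{FlexHub}).
∂π/∂P_{IronWorks} = 85 − 6P_{IronWorks} + P_{FlexHub} = 0 ⇒ P_{IronWorks} = 85/6 + (1/6)P_{FlexHub}.
Setting P_{IronWorks} = P_{FlexHub} in the reaction function: P_{IronWorks} = 85/6 + (1/6)P_{IronWorks}, so P_{IronWorks} = (85/6) / (5/6) = 17.
q_{IronWorks} = 67 − 3·17 + 17 = 33.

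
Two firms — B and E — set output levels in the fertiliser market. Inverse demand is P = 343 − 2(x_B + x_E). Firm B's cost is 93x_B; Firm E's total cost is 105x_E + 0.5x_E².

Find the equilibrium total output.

Firm B's profit: π = x_B(343 − 2(x_B + x_E)) − 93x_B.
∂π/∂x_B = 250 − 4x_B − 2x_E = 0, so x_B = 62.5 − 0.5x_E.
For E: ∂π/∂x_E = 238 − 5x_E − 2x_B = 0 ⇒ x_E = 47.6 − 0.4x_B.
Plugging x_E into B's best response: x_B = 62.5 − 0.5(47.6 − 0.4x_B) ⇒ 0.8x_B = 38.7, so x_B = 48.375.
Then x_E = 47.6 − 0.4·48.375 = 28.25.
Total output: 48.375 + 28.25 = 76.625.

76.625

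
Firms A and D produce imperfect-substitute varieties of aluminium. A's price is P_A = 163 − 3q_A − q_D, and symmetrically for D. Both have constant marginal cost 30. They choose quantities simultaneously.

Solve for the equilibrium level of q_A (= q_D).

Firm A's profit: π = q_A(163 − 3q_A − q_D) − 30q_A.
∂π/∂q_A = 133 − 6q_A − q_D = 0 ⇒ q_A = 133/6 − (1/6)q_D.
Setting q_A = q_D in the reaction function: q_A = 133/6 − (1/6)q_A, so q_A = (133/6) / (7/6) = 19.

19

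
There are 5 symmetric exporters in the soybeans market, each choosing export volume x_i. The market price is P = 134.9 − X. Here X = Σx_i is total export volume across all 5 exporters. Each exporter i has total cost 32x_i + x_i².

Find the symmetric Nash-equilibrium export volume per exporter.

A representative exporter's profit is π_i = x_i(134.9 − X) − 32x_i − x_i², with X = x_i + Σ_{j≠i} x_j.
First-order condition: 102.9 − 4x_i − Σ_{j≠i} x_j = 0.
Imposing symmetry (x_j = x for all j) turns Σ_{j≠i} x_j into 4x, so 102.9 = 8x and x = 12.8625.

12.8625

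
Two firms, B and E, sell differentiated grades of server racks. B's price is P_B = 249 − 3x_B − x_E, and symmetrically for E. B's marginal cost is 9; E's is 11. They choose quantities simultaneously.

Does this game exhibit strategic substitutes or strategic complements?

strategic substitutes

Firm B's profit: π = x_B(249 − 3x_B − x_E) − 9x_B.
∂π/∂x_B = 240 − 6x_B − x_E = 0 ⇒ x_B = 40 − (1/6)x_E.
The best-response slope dx_B/dx_E = −1/6 < 0: the reaction function is downward-sloping, so the choices are strategic substitutes.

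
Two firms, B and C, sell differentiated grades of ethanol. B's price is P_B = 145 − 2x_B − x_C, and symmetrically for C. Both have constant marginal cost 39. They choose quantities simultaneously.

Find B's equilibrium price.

Firm B's profit: π = x_B(145 − 2x_B − x_C) − 39x_B.
∂π/∂x_B = 106 − 4x_B − x_C = 0 ⇒ x_B = 26.5 − 0.25x_C.
The game is symmetric, so in equilibrium x_C = x_B: the reaction function gives 1.25x_B = 26.5, hence x_B = 21.2.
P_B = 145 − 2·21.2 − 21.2 = 81.4.

81.4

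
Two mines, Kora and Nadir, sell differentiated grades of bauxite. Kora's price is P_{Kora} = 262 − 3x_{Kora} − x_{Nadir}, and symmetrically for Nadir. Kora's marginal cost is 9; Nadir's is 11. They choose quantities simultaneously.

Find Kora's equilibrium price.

117.6

Mine Kora's profit: π = x_{Kora}(262 − 3x_{Kora} − x_{Nadir}) − 9x_{Kora}.
∂π/∂x_{Kora} = 253 − 6x_{Kora} − x_{Nadir} = 0 ⇒ x_{Kora} = 253/6 − (1/6)x_{Nadir}.
Similarly x_{Nadir} = 251/6 − (1/6)x_{Kora}.
Solving the two reaction functions simultaneously: (1 − (−1/6)(−1/6))x_{Kora} = 253/6 − (1/6)·(251/6), so (35/36)x_{Kora} = 1267/36 and x_{Kora} = 36.2.
Then x_{Nadir} = 251/6 − (1/6)·36.2 = 35.8.
P_{Kora} = 262 − 3·36.2 − 35.8 = 117.6.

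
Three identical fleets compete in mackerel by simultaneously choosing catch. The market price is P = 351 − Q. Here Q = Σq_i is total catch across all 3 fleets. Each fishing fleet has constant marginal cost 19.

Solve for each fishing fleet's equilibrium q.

83

A representative fishing fleet's profit is π_i = q_i(351 − Q) − 19q_i, with Q = q_i + Σ_{j≠i} q_j.
First-order condition: 332 − 2q_i − Σ_{j≠i} q_j = 0.
Imposing symmetry (q_j = q for all j) turns Σ_{j≠i} q_j into 2q, so 332 = 4q and q = 83.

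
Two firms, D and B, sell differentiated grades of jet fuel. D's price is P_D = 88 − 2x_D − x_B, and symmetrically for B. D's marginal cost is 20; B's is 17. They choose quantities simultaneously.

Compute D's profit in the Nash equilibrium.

Firm D's profit: π = x_D(88 − 2x_D − x_B) − 20x_D.
∂π/∂x_D = 68 − 4x_D − x_B = 0 ⇒ x_D = 17 − 0.25x_B.
Similarly x_B = 17.75 − 0.25x_D.
Substituting the second reaction function into the first: x_D = 17 − 0.25(17.75 − 0.25x_D), which gives 0.9375x_D = 12.5625 ⇒ x_D = 13.4.
Then x_B = 17.75 − 0.25·13.4 = 14.4.
P_D = 88 − 2·13.4 − 14.4 = 46.8.
Profit = (46.8 − 20)·13.4 = 359.12.

359.12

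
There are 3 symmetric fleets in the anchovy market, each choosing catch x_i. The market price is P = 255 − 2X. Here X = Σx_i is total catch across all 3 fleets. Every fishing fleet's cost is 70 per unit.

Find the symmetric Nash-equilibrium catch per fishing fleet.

23.125

A representative fishing fleet's profit is π_i = x_i(255 − 2X) − 70x_i, with X = x_i + Σ_{j≠i} x_j.
First-order condition: 185 − 4x_i − 2Σ_{j≠i} x_j = 0.
In a symmetric equilibrium every fishing fleet chooses the same x, so Σ_{j≠i} x_j = 2x. The condition becomes 185 − 8x = 0, giving x = 185/8 = 23.125.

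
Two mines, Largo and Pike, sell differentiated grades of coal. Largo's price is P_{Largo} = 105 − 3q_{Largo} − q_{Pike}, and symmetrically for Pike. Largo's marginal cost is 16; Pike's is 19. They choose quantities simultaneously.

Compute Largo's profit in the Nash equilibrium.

491.52

Mine Largo's profit: π = q_{Largo}(105 − 3q_{Largo} − q_{Pike}) − 16q_{Largo}.
∂π/∂q_{Largo} = 89 − 6q_{Largo} − q_{Pike} = 0 ⇒ q_{Largo} = 89/6 − (1/6)q_{Pike}.
Similarly q_{Pike} = 43/3 − (1/6)q_{Largo}.
Solving the two reaction functions simultaneously: (1 − (−1/6)(−1/6))q_{Largo} = 89/6 − (1/6)·(43/3), so (35/36)q_{Largo} = 112/9 and q_{Largo} = 12.8.
Then q_{Pike} = 43/3 − (1/6)·12.8 = 12.2.
P_{Largo} = 105 − 3·12.8 − 12.2 = 54.4.
Profit = (54.4 − 16)·12.8 = 491.52.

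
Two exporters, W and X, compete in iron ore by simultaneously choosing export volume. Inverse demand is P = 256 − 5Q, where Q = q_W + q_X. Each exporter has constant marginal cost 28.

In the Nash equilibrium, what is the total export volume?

Exporter W's profit: π = q_W(256 − 5(q_W + q_X)) − 28q_W.
∂π/∂q_W = 228 − 10q_W − 5q_X = 0, so q_W = 22.8 − 0.5q_X.
Setting q_W = q_X in the reaction function: q_W = 22.8 − 0.5q_W, so q_W = 22.8 / 1.5 = 15.2.
Total export volume: 15.2 + 15.2 = 30.4.

30.4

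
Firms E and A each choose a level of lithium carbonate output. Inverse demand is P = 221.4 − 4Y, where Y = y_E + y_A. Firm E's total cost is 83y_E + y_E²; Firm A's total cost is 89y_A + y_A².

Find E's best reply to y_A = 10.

Firm E's profit: π = y_E(221.4 − 4(y_E + y_A)) − 83y_E − y_E².
∂π/∂y_E = 138.4 − 10y_E − 4y_A = 0, so y_E = 13.84 − 0.4y_A.
At y_A = 10: y_E = 13.84 − 0.4·10 = 9.84.

9.84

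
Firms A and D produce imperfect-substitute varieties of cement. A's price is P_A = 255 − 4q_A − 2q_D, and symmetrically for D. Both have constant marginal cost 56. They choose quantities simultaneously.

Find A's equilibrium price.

Firm A's profit: π = q_A(255 − 4q_A − 2q_D) − 56q_A.
∂π/∂q_A = 199 − 8q_A − 2q_D = 0 ⇒ q_A = 24.875 − 0.25q_D.
By symmetry q_D = q_A; substituting into the reaction function, 1.25q_A = 24.875 and q_A = 19.9.
P_A = 255 − 4·19.9 − 2·19.9 = 135.6.

135.6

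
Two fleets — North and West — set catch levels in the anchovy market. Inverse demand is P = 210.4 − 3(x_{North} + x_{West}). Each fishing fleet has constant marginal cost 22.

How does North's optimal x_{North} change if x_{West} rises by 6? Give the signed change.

Fishing fleet North's profit: π = x_{North}(210.4 − 3(x_{North} + x_{West})) − 22x_{North}.
∂π/∂x_{North} = 188.4 − 6x_{North} − 3x_{West} = 0, so x_{North} = 31.4 − 0.5x_{West}.
The reaction-function slope is −0.5, so a 6-unit rise in x_{West} moves x_{North} by −0.5 × 6 = −3. North's best response falls — the actions are strategic substitutes.

-3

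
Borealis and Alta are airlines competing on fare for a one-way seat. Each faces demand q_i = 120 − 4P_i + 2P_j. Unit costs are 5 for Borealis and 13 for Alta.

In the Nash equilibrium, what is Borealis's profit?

Borealis's profit: π = (P_{Borealis} − 5)(120 − 4P_{Borealis} + 2P_{Alta}).
∂π/∂P_{Borealis} = 140 − 8P_{Borealis} + 2P_{Alta} = 0 ⇒ P_{Borealis} = 17.5 + 0.25P_{Alta}.
Similarly P_{Alta} = 21.5 + 0.25P_{Borealis}.
Plugging P_{Alta} into Borealis's best response: P_{Borealis} = 17.5 + 0.25(21.5 + 0.25P_{Borealis}) ⇒ 0.9375P_{Borealis} = 22.875, so P_{Borealis} = 24.4.
Then P_{Alta} = 21.5 + 0.25·24.4 = 27.6.
q_{Borealis} = 120 − 4·24.4 + 2·27.6 = 77.6.
Profit = (24.4 − 5)·77.6 = 1505.44.

1505.44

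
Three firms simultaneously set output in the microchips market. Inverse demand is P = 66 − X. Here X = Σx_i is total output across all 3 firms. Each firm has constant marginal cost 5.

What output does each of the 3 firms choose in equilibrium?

A representative firm's profit is π_i = x_i(66 − X) − 5x_i, with X = x_i + Σ_{j≠i} x_j.
First-order condition: 61 − 2x_i − Σ_{j≠i} x_j = 0.
Imposing symmetry (x_j = x for all j) turns Σ_{j≠i} x_j into 2x, so 61 = 4x and x = 15.25.

15.25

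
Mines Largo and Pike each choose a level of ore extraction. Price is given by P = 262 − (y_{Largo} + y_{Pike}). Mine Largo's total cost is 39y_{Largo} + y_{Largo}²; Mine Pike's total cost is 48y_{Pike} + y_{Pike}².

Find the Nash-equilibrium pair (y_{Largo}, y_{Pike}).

45.2, 42.2

Mine Largo's profit: π = y_{Largo}(262 − (y_{Largo} + y_{Pike})) − 39y_{Largo} − y_{Largo}².
∂π/∂y_{Largo} = 223 − 4y_{Largo} − y_{Pike} = 0, so y_{Largo} = 55.75 − 0.25y_{Pike}.
By the same steps for Pike: y_{Pike} = 53.5 − 0.25y_{Largo}.
Plugging y_{Pike} into Largo's best response: y_{Largo} = 55.75 − 0.25(53.5 − 0.25y_{Largo}) ⇒ 0.9375y_{Largo} = 42.375, so y_{Largo} = 45.2.
Then y_{Pike} = 53.5 − 0.25·45.2 = 42.2.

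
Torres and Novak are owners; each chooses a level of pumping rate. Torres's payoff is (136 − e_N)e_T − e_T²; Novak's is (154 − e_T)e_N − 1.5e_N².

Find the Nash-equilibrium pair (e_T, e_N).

Expanding Torres's payoff: 136e_T − e_Ne_T − e_T².
∂π/∂e_T = 136 − e_N − 2e_T = 0, so e_T = 68 − 0.5e_N.
Likewise for Novak: e_N = 154/3 − (1/3)e_T.
Solving the two reaction functions simultaneously: (1 − (−0.5)(−1/3))e_T = 68 − 0.5·(154/3), so (5/6)e_T = 127/3 and e_T = 50.8.
Then e_N = 154/3 − (1/3)·50.8 = 34.4.

50.8, 34.4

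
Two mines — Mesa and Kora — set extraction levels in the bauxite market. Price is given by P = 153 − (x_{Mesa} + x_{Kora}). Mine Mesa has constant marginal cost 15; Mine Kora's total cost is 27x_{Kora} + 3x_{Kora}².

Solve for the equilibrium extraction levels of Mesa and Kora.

65.2, 7.6

Mine Mesa's profit: π = x_{Mesa}(153 − (x_{Mesa} + x_{Kora})) − 15x_{Mesa}.
∂π/∂x_{Mesa} = 138 − 2x_{Mesa} − x_{Kora} = 0, so x_{Mesa} = 69 − 0.5x_{Kora}.
For Kora: ∂π/∂x_{Kora} = 126 − 8x_{Kora} − x_{Mesa} = 0 ⇒ x_{Kora} = 15.75 − 0.125x_{Mesa}.
Solving the two reaction functions simultaneously: (1 − (−0.5)(−0.125))x_{Mesa} = 69 − 0.5·15.75, so 0.9375x_{Mesa} = 61.125 and x_{Mesa} = 65.2.
Then x_{Kora} = 15.75 − 0.125·65.2 = 7.6.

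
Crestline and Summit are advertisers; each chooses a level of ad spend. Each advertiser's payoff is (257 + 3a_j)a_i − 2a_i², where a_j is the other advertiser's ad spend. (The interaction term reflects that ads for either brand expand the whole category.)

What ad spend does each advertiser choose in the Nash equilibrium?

257

Crestline's payoff is (257 + 3a_S)a_C − 2a_C².
∂π/∂a_C = 257 + 3a_S − 4a_C = 0, so a_C = 64.25 + 0.75a_S.
The game is symmetric, so in equilibrium a_S = a_C: the reaction function gives 0.25a_C = 64.25, hence a_C = 257.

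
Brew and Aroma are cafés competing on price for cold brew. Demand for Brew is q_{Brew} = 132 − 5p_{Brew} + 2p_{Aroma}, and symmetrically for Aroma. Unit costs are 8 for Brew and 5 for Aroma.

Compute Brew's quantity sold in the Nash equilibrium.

65.9375

Brew's profit: π = (p_{Brew} − 8)(132 − 5p_{Brew} + 2p_{Aroma}).
∂π/∂p_{Brew} = 172 − 10p_{Brew} + 2p_{Aroma} = 0 ⇒ p_{Brew} = 17.2 + 0.2p_{Aroma}.
Similarly p_{Aroma} = 15.7 + 0.2p_{Brew}.
Solving the two reaction functions simultaneously: (1 − (0.2)(0.2))p_{Brew} = 17.2 + 0.2·15.7, so 0.96p_{Brew} = 20.34 and p_{Brew} = 21.1875.
Then p_{Aroma} = 15.7 + 0.2·21.1875 = 19.9375.
q_{Brew} = 132 − 5·21.1875 + 2·19.9375 = 65.9375.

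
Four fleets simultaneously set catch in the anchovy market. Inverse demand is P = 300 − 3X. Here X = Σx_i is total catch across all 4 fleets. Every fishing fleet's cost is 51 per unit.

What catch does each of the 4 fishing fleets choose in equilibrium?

A representative fishing fleet's profit is π_i = x_i(300 − 3X) − 51x_i, with X = x_i + Σ_{j≠i} x_j.
First-order condition: 249 − 6x_i − 3Σ_{j≠i} x_j = 0.
With identical fishing fleets, set every x_j = x: then 249 − 6x − 9x = 0, i.e. x = 249/15 = 16.6.

16.6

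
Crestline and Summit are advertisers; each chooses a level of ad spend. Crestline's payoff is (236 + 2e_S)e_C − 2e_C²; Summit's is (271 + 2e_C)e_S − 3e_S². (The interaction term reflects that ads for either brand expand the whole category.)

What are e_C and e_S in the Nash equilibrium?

Expanding Crestline's payoff: 236e_C + 2e_Se_C − 2e_C².
∂π/∂e_C = 236 + 2e_S − 4e_C = 0, so e_C = 59 + 0.5e_S.
Likewise for Summit: e_S = 271/6 + (1/3)e_C.
Solving the two reaction functions simultaneously: (1 − (0.5)(1/3))e_C = 59 + 0.5·(271/6), so (5/6)e_C = 979/12 and e_C = 97.9.
Then e_S = 271/6 + (1/3)·97.9 = 77.8.

97.9, 77.8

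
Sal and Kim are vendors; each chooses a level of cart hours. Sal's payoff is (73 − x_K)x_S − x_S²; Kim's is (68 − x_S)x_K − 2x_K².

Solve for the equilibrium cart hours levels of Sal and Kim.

Expanding Sal's payoff: 73x_S − x_Kx_S − x_S².
∂π/∂x_S = 73 − x_K − 2x_S = 0, so x_S = 36.5 − 0.5x_K.
Likewise for Kim: x_K = 17 − 0.25x_S.
Solving the two reaction functions simultaneously: (1 − (−0.5)(−0.25))x_S = 36.5 − 0.5·17, so 0.875x_S = 28 and x_S = 32.
Then x_K = 17 − 0.25·32 = 9.

32, 9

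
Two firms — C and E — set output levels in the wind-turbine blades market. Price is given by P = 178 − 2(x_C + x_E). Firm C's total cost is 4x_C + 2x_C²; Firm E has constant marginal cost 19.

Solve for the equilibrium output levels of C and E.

Firm C's profit: π = x_C(178 − 2(x_C + x_E)) − 4x_C − 2x_C².
∂π/∂x_C = 174 − 8x_C − 2x_E = 0, so x_C = 21.75 − 0.25x_E.
For E: ∂π/∂x_E = 159 − 4x_E − 2x_C = 0 ⇒ x_E = 39.75 − 0.5x_C.
Plugging x_E into C's best response: x_C = 21.75 − 0.25(39.75 − 0.5x_C) ⇒ 0.875x_C = 11.8125, so x_C = 13.5.
Then x_E = 39.75 − 0.5·13.5 = 33.

13.5, 33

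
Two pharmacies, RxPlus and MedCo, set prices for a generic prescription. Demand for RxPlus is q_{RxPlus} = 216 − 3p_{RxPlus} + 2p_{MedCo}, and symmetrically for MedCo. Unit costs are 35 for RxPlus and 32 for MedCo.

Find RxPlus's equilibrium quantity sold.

RxPlus's profit: π = (p_{RxPlus} − 35)(216 − 3p_{RxPlus} + 2p_{MedCo}).
∂π/∂p_{RxPlus} = 321 − 6p_{RxPlus} + 2p_{MedCo} = 0 ⇒ p_{RxPlus} = 53.5 + (1/3)p_{MedCo}.
Similarly p_{MedCo} = 52 + (1/3)p_{RxPlus}.
Solving the two reaction functions simultaneously: (1 − (1/3)(1/3))p_{RxPlus} = 53.5 + (1/3)·52, so (8/9)p_{RxPlus} = 425/6 and p_{RxPlus} = 79.6875.
Then p_{MedCo} = 52 + (1/3)·79.6875 = 78.5625.
q_{RxPlus} = 216 − 3·79.6875 + 2·78.5625 = 134.0625.

134.0625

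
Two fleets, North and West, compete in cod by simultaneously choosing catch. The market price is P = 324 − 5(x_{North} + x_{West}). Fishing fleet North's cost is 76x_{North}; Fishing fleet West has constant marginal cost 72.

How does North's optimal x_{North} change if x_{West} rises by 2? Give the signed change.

Fishing fleet North's profit: π = x_{North}(324 − 5(x_{North} + x_{West})) − 76x_{North}.
∂π/∂x_{North} = 248 − 10x_{North} − 5x_{West} = 0, so x_{North} = 24.8 − 0.5x_{West}.
The reaction-function slope is −0.5, so a 2-unit rise in x_{West} moves x_{North} by −0.5 × 2 = −1. North's best response falls — the actions are strategic substitutes.

-1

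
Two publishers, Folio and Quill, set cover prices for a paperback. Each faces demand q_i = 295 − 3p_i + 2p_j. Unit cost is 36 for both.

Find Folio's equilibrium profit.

12577.6875

Folio's profit: π = (p_{Folio} − 36)(295 − 3p_{Folio} + 2p_{Quill}).
∂π/∂p_{Folio} = 403 − 6p_{Folio} + 2p_{Quill} = 0 ⇒ p_{Folio} = 403/6 + (1/3)p_{Quill}.
By symmetry p_{Quill} = p_{Folio}; substituting into the reaction function, (2/3)p_{Folio} = 403/6 and p_{Folio} = 100.75.
q_{Folio} = 295 − 3·100.75 + 2·100.75 = 194.25.
Profit = (100.75 − 36)·194.25 = 12577.6875.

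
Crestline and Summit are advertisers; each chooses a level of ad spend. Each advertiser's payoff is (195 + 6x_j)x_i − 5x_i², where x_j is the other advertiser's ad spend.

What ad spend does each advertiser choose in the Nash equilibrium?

48.75

Crestline's payoff is (195 + 6x_S)x_C − 5x_C².
∂π/∂x_C = 195 + 6x_S − 10x_C = 0, so x_C = 19.5 + 0.6x_S.
Setting x_C = x_S in the reaction function: x_C = 19.5 + 0.6x_C, so x_C = 19.5 / 0.4 = 48.75.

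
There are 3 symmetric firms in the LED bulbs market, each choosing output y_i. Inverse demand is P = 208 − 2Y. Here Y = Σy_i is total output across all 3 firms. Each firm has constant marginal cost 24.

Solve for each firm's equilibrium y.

A representative firm's profit is π_i = y_i(208 − 2Y) − 24y_i, with Y = y_i + Σ_{j≠i} y_j.
First-order condition: 184 − 4y_i − 2Σ_{j≠i} y_j = 0.
Imposing symmetry (y_j = y for all j) turns Σ_{j≠i} y_j into 2y, so 184 = 8y and y = 23.

23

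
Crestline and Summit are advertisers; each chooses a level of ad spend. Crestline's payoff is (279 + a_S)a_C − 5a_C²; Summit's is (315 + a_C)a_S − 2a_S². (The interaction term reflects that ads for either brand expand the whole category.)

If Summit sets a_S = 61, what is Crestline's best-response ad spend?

Expanding Crestline's payoff: 279a_C + a_Sa_C − 5a_C².
∂π/∂a_C = 279 + a_S − 10a_C = 0, so a_C = 27.9 + 0.1a_S.
At a_S = 61: a_C = 27.9 + 0.1·61 = 34.

34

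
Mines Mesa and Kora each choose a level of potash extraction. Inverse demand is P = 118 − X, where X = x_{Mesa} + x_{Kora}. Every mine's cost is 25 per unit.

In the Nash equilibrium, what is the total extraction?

62

Mine Mesa's profit: π = x_{Mesa}(118 − (x_{Mesa} + x_{Kora})) − 25x_{Mesa}.
∂π/∂x_{Mesa} = 93 − 2x_{Mesa} − x_{Kora} = 0, so x_{Mesa} = 46.5 − 0.5x_{Kora}.
Setting x_{Mesa} = x_{Kora} in the reaction function: x_{Mesa} = 46.5 − 0.5x_{Mesa}, so x_{Mesa} = 46.5 / 1.5 = 31.
Total extraction: 31 + 31 = 62.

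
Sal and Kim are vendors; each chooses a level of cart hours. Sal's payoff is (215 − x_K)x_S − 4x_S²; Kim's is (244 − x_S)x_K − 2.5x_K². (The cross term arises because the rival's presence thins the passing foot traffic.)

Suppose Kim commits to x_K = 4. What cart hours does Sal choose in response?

26.375

Expanding Sal's payoff: 215x_S − x_Kx_S − 4x_S².
∂π/∂x_S = 215 − x_K − 8x_S = 0, so x_S = 26.875 − 0.125x_K.
At x_K = 4: x_S = 26.875 − 0.125·4 = 26.375.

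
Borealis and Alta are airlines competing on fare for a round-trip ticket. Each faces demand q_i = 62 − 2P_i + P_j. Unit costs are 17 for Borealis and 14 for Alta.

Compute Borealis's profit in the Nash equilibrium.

426.32

Borealis's profit: π = (P_{Borealis} − 17)(62 − 2P_{Borealis} + P_{Alta}).
∂π/∂P_{Borealis} = 96 − 4P_{Borealis} + P_{Alta} = 0 ⇒ P_{Borealis} = 24 + 0.25P_{Alta}.
Similarly P_{Alta} = 22.5 + 0.25P_{Borealis}.
Plugging P_{Alta} into Borealis's best response: P_{Borealis} = 24 + 0.25(22.5 + 0.25P_{Borealis}) ⇒ 0.9375P_{Borealis} = 29.625, so P_{Borealis} = 31.6.
Then P_{Alta} = 22.5 + 0.25·31.6 = 30.4.
q_{Borealis} = 62 − 2·31.6 + 30.4 = 29.2.
Profit = (31.6 − 17)·29.2 = 426.32.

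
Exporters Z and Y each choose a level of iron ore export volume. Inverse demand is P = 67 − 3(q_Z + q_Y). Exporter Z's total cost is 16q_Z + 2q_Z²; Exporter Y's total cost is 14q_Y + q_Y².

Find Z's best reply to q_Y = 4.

Exporter Z's profit: π = q_Z(67 − 3(q_Z + q_Y)) − 16q_Z − 2q_Z².
∂π/∂q_Z = 51 − 10q_Z − 3q_Y = 0, so q_Z = 5.1 − 0.3q_Y.
At q_Y = 4: q_Z = 5.1 − 0.3·4 = 3.9.

3.9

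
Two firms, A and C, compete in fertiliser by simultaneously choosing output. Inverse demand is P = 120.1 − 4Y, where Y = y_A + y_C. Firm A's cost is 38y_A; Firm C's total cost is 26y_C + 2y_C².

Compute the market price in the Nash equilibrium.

Firm A's profit: π = y_A(120.1 − 4(y_A + y_C)) − 38y_A.
∂π/∂y_A = 82.1 − 8y_A − 4y_C = 0, so y_A = 10.2625 − 0.5y_C.
For C: ∂π/∂y_C = 94.1 − 12y_C − 4y_A = 0 ⇒ y_C = 941/120 − (1/3)y_A.
Solving the two reaction functions simultaneously: (1 − (−0.5)(−1/3))y_A = 10.2625 − 0.5·(941/120), so (5/6)y_A = 761/120 and y_A = 7.61.
Then y_C = 941/120 − (1/3)·7.61 = 5.305.
Equilibrium price: P = 120.1 − 4·12.915 = 68.44.

68.44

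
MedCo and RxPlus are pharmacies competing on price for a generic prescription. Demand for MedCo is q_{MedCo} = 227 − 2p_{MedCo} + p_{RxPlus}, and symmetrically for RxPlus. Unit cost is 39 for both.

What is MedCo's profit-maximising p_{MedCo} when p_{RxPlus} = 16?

MedCo's profit: π = (p_{MedCo} − 39)(227 − 2p_{MedCo} + p_{RxPlus}).
∂π/∂p_{MedCo} = 305 − 4p_{MedCo} + p_{RxPlus} = 0 ⇒ p_{MedCo} = 76.25 + 0.25p_{RxPlus}.
At p_{RxPlus} = 16: p_{MedCo} = 76.25 + 0.25·16 = 80.25.

80.25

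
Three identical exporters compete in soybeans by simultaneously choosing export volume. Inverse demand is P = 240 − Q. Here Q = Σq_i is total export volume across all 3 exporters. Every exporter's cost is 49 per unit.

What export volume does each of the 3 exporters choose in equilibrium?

A representative exporter's profit is π_i = q_i(240 − Q) − 49q_i, with Q = q_i + Σ_{j≠i} q_j.
First-order condition: 191 − 2q_i − Σ_{j≠i} q_j = 0.
Imposing symmetry (q_j = q for all j) turns Σ_{j≠i} q_j into 2q, so 191 = 4q and q = 47.75.

47.75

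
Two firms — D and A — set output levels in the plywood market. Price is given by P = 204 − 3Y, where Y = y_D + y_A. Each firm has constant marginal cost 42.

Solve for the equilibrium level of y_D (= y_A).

Firm D's profit: π = y_D(204 − 3(y_D + y_A)) − 42y_D.
∂π/∂y_D = 162 − 6y_D − 3y_A = 0, so y_D = 27 − 0.5y_A.
By symmetry y_A = y_D; substituting into the reaction function, 1.5y_D = 27 and y_D = 18.

18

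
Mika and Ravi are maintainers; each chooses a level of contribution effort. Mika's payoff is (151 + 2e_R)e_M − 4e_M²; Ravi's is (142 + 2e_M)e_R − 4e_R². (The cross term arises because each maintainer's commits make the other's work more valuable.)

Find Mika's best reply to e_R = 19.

23.625

Expanding Mika's payoff: 151e_M + 2e_Re_M − 4e_M².
∂π/∂e_M = 151 + 2e_R − 8e_M = 0, so e_M = 18.875 + 0.25e_R.
At e_R = 19: e_M = 18.875 + 0.25·19 = 23.625.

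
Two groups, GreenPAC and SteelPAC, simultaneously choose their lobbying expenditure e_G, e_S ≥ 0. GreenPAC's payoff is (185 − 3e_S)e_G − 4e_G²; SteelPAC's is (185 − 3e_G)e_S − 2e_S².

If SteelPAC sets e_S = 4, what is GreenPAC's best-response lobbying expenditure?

21.625

Expanding GreenPAC's payoff: 185e_G − 3e_Se_G − 4e_G².
∂π/∂e_G = 185 − 3e_S − 8e_G = 0, so e_G = 23.125 − 0.375e_S.
At e_S = 4: e_G = 23.125 − 0.375·4 = 21.625.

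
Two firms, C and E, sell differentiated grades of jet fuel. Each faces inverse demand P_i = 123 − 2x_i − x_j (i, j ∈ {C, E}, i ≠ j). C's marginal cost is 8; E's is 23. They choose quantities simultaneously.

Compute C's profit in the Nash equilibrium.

Firm C's profit: π = x_C(123 − 2x_C − x_E) − 8x_C.
∂π/∂x_C = 115 − 4x_C − x_E = 0 ⇒ x_C = 28.75 − 0.25x_E.
Similarly x_E = 25 − 0.25x_C.
Plugging x_E into C's best response: x_C = 28.75 − 0.25(25 − 0.25x_C) ⇒ 0.9375x_C = 22.5, so x_C = 24.
Then x_E = 25 − 0.25·24 = 19.
P_C = 123 − 2·24 − 19 = 56.
Profit = (56 − 8)·24 = 1152.

1152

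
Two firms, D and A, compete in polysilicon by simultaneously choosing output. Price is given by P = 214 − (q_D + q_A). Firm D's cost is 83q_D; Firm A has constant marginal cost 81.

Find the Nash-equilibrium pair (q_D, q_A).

Firm D's profit: π = q_D(214 − (q_D + q_A)) − 83q_D.
∂π/∂q_D = 131 − 2q_D − q_A = 0, so q_D = 65.5 − 0.5q_A.
By the same steps for A: q_A = 66.5 − 0.5q_D.
Substituting the second reaction function into the first: q_D = 65.5 − 0.5(66.5 − 0.5q_D), which gives 0.75q_D = 32.25 ⇒ q_D = 43.
Then q_A = 66.5 − 0.5·43 = 45.

43, 45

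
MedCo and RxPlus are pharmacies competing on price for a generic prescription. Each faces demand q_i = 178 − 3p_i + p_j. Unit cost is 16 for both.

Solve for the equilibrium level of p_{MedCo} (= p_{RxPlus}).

MedCo's profit: π = (p_{MedCo} − 16)(178 − 3p_{MedCo} + p_{RxPlus}).
∂π/∂p_{MedCo} = 226 − 6p_{MedCo} + p_{RxPlus} = 0 ⇒ p_{MedCo} = 113/3 + (1/6)p_{RxPlus}.
The game is symmetric, so in equilibrium p_{RxPlus} = p_{MedCo}: the reaction function gives (5/6)p_{MedCo} = 113/3, hence p_{MedCo} = 45.2.

45.2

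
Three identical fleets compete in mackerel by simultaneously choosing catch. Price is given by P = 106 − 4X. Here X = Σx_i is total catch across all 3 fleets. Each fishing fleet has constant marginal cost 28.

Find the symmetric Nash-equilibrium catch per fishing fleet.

4.875

A representative fishing fleet's profit is π_i = x_i(106 − 4X) − 28x_i, with X = x_i + Σ_{j≠i} x_j.
First-order condition: 78 − 8x_i − 4Σ_{j≠i} x_j = 0.
Imposing symmetry (x_j = x for all j) turns Σ_{j≠i} x_j into 2x, so 78 = 16x and x = 4.875.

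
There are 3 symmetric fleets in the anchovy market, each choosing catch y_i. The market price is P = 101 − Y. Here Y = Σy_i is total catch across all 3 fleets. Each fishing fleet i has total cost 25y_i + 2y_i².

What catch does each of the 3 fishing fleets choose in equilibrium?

9.5

A representative fishing fleet's profit is π_i = y_i(101 − Y) − 25y_i − 2y_i², with Y = y_i + Σ_{j≠i} y_j.
First-order condition: 76 − 6y_i − Σ_{j≠i} y_j = 0.
Imposing symmetry (y_j = y for all j) turns Σ_{j≠i} y_j into 2y, so 76 = 8y and y = 9.5.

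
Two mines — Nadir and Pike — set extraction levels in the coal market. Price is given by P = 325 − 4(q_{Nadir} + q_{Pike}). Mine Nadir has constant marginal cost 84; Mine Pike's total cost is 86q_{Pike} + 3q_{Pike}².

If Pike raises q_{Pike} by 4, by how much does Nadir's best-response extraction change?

Mine Nadir's profit: π = q_{Nadir}(325 − 4(q_{Nadir} + q_{Pike})) − 84q_{Nadir}.
∂π/∂q_{Nadir} = 241 − 8q_{Nadir} − 4q_{Pike} = 0, so q_{Nadir} = 30.125 − 0.5q_{Pike}.
The reaction-function slope is −0.5, so a 4-unit rise in q_{Pike} moves q_{Nadir} by −0.5 × 4 = −2. Nadir's best response falls — the actions are strategic substitutes.

-2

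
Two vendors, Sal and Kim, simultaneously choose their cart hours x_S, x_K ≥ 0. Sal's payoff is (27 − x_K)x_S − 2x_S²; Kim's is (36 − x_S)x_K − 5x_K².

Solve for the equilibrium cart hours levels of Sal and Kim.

6, 3

Expanding Sal's payoff: 27x_S − x_Kx_S − 2x_S².
∂π/∂x_S = 27 − x_K − 4x_S = 0, so x_S = 6.75 − 0.25x_K.
Likewise for Kim: x_K = 3.6 − 0.1x_S.
Plugging x_K into Sal's best response: x_S = 6.75 − 0.25(3.6 − 0.1x_S) ⇒ 0.975x_S = 5.85, so x_S = 6.
Then x_K = 3.6 − 0.1·6 = 3.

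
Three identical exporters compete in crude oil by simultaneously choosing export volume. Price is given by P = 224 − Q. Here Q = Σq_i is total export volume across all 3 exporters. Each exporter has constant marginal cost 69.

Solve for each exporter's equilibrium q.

A representative exporter's profit is π_i = q_i(224 − Q) − 69q_i, with Q = q_i + Σ_{j≠i} q_j.
First-order condition: 155 − 2q_i − Σ_{j≠i} q_j = 0.
Imposing symmetry (q_j = q for all j) turns Σ_{j≠i} q_j into 2q, so 155 = 4q and q = 38.75.

38.75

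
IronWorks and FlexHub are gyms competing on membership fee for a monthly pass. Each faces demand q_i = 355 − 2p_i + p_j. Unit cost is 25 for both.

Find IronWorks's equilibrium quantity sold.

IronWorks's profit: π = (p_{IronWorks} − 25)(355 − 2p_{IronWorks} + p_{FlexHub}).
∂π/∂p_{IronWorks} = 405 − 4p_{IronWorks} + p_{FlexHub} = 0 ⇒ p_{IronWorks} = 101.25 + 0.25p_{FlexHub}.
Setting p_{IronWorks} = p_{FlexHub} in the reaction function: p_{IronWorks} = 101.25 + 0.25p_{IronWorks}, so p_{IronWorks} = 101.25 / 0.75 = 135.
q_{IronWorks} = 355 − 2·135 + 135 = 220.

220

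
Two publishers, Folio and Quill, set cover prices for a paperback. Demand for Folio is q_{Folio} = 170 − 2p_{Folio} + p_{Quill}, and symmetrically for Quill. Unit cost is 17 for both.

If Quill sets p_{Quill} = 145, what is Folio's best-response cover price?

87.25

Folio's profit: π = (p_{Folio} − 17)(170 − 2p_{Folio} + p_{Quill}).
∂π/∂p_{Folio} = 204 − 4p_{Folio} + p_{Quill} = 0 ⇒ p_{Folio} = 51 + 0.25p_{Quill}.
At p_{Quill} = 145: p_{Folio} = 51 + 0.25·145 = 87.25.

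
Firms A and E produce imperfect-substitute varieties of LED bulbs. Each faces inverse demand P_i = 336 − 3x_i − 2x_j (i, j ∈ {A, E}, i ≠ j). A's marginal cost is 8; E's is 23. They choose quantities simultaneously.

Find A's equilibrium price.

133.8125

Firm A's profit: π = x_A(336 − 3x_A − 2x_E) − 8x_A.
∂π/∂x_A = 328 − 6x_A − 2x_E = 0 ⇒ x_A = 164/3 − (1/3)x_E.
Similarly x_E = 313/6 − (1/3)x_A.
Plugging x_E into A's best response: x_A = 164/3 − (1/3)(313/6 − (1/3)x_A) ⇒ (8/9)x_A = 671/18, so x_A = 41.9375.
Then x_E = 313/6 − (1/3)·41.9375 = 38.1875.
P_A = 336 − 3·41.9375 − 2·38.1875 = 133.8125.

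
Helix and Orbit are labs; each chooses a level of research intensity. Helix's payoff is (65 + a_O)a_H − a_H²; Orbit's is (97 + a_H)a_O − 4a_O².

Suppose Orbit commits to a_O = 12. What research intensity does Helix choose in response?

Expanding Helix's payoff: 65a_H + a_Oa_H − a_H².
∂π/∂a_H = 65 + a_O − 2a_H = 0, so a_H = 32.5 + 0.5a_O.
At a_O = 12: a_H = 32.5 + 0.5·12 = 38.5.

38.5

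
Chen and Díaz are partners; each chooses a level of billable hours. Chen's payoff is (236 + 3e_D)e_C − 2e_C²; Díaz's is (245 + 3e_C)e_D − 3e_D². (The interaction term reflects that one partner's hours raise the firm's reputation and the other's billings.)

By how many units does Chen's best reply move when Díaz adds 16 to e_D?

12

Expanding Chen's payoff: 236e_C + 3e_De_C − 2e_C².
∂π/∂e_C = 236 + 3e_D − 4e_C = 0, so e_C = 59 + 0.75e_D.
The reaction-function slope is 0.75, so a 16-unit rise in e_D moves e_C by 0.75 × 16 = 12. Chen's best response rises — the actions are strategic complements.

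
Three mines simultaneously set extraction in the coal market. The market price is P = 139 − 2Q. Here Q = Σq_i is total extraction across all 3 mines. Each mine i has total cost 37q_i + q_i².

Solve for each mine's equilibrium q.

10.2

A representative mine's profit is π_i = q_i(139 − 2Q) − 37q_i − q_i², with Q = q_i + Σ_{j≠i} q_j.
First-order condition: 102 − 6q_i − 2Σ_{j≠i} q_j = 0.
In a symmetric equilibrium every mine chooses the same q, so Σ_{j≠i} q_j = 2q. The condition becomes 102 − 10q = 0, giving q = 102/10 = 10.2.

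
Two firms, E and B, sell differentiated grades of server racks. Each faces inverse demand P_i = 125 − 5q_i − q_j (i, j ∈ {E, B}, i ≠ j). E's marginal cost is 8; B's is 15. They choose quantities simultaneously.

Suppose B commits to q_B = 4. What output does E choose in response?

Firm E's profit: π = q_E(125 − 5q_E − q_B) − 8q_E.
∂π/∂q_E = 117 − 10q_E − q_B = 0 ⇒ q_E = 11.7 − 0.1q_B.
At q_B = 4: q_E = 11.7 − 0.1·4 = 11.3.

11.3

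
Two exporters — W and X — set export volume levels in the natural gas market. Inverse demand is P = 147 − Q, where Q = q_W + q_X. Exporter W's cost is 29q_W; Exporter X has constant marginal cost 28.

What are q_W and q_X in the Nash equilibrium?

Exporter W's profit: π = q_W(147 − (q_W + q_X)) − 29q_W.
∂π/∂q_W = 118 − 2q_W − q_X = 0, so q_W = 59 − 0.5q_X.
By the same steps for X: q_X = 59.5 − 0.5q_W.
Plugging q_X into W's best response: q_W = 59 − 0.5(59.5 − 0.5q_W) ⇒ 0.75q_W = 29.25, so q_W = 39.
Then q_X = 59.5 − 0.5·39 = 40.

39, 40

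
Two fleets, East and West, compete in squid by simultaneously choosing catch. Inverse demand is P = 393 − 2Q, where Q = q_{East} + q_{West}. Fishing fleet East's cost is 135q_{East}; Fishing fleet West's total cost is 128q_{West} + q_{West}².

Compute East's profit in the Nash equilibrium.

Fishing fleet East's profit: π = q_{East}(393 − 2(q_{East} + q_{West})) − 135q_{East}.
∂π/∂q_{East} = 258 − 4q_{East} − 2q_{West} = 0, so q_{East} = 64.5 − 0.5q_{West}.
For West: ∂π/∂q_{West} = 265 − 6q_{West} − 2q_{East} = 0 ⇒ q_{West} = 265/6 − (1/3)q_{East}.
Plugging q_{West} into East's best response: q_{East} = 64.5 − 0.5(265/6 − (1/3)q_{East}) ⇒ (5/6)q_{East} = 509/12, so q_{East} = 50.9.
Then q_{West} = 265/6 − (1/3)·50.9 = 27.2.
Price P = 393 − 2·78.1 = 236.8.
East's profit: (236.8 − 135)·50.9 = 5181.62.

5181.62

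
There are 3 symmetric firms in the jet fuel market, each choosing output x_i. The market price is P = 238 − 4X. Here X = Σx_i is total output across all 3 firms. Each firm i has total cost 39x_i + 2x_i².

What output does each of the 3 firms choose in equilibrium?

A representative firm's profit is π_i = x_i(238 − 4X) − 39x_i − 2x_i², with X = x_i + Σ_{j≠i} x_j.
First-order condition: 199 − 12x_i − 4Σ_{j≠i} x_j = 0.
Imposing symmetry (x_j = x for all j) turns Σ_{j≠i} x_j into 2x, so 199 = 20x and x = 9.95.

9.95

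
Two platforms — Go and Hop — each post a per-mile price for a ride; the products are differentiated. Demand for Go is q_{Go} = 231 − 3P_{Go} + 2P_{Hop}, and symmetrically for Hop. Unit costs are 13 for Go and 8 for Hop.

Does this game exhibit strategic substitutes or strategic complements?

Go's profit: π = (P_{Go} − 13)(231 − 3P_{Go} + 2P_{Hop}).
∂π/∂P_{Go} = 270 − 6P_{Go} + 2P_{Hop} = 0 ⇒ P_{Go} = 45 + (1/3)P_{Hop}.
The best-response slope dP_{Go}/dP_{Hop} = 1/3 > 0: the reaction function is upward-sloping, so the choices are strategic complements.

strategic complements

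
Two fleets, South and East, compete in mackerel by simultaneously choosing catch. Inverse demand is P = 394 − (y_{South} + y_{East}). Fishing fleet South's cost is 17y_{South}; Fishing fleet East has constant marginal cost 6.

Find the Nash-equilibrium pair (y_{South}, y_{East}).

Fishing fleet South's profit: π = y_{South}(394 − (y_{South} + y_{East})) − 17y_{South}.
∂π/∂y_{South} = 377 − 2y_{South} − y_{East} = 0, so y_{South} = 188.5 − 0.5y_{East}.
By the same steps for East: y_{East} = 194 − 0.5y_{South}.
Substituting the second reaction function into the first: y_{South} = 188.5 − 0.5(194 − 0.5y_{South}), which gives 0.75y_{South} = 91.5 ⇒ y_{South} = 122.
Then y_{East} = 194 − 0.5·122 = 133.

122, 133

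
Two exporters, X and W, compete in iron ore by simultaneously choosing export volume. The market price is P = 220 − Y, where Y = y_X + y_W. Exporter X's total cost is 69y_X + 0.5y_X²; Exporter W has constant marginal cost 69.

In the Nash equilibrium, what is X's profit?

Exporter X's profit: π = y_X(220 − (y_X + y_W)) − 69y_X − 0.5y_X².
∂π/∂y_X = 151 − 3y_X − y_W = 0, so y_X = 151/3 − (1/3)y_W.
For W: ∂π/∂y_W = 151 − 2y_W − y_X = 0 ⇒ y_W = 75.5 − 0.5y_X.
Plugging y_W into X's best response: y_X = 151/3 − (1/3)(75.5 − 0.5y_X) ⇒ (5/6)y_X = 151/6, so y_X = 30.2.
Then y_W = 75.5 − 0.5·30.2 = 60.4.
Price P = 220 − 90.6 = 129.4.
X's profit: (129.4 − 69)·30.2 − 0.5(30.2)² = 1368.06.

1368.06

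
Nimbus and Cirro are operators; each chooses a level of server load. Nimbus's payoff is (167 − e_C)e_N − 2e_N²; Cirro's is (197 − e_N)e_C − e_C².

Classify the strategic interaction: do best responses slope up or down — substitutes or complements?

Expanding Nimbus's payoff: 167e_N − e_Ce_N − 2e_N².
∂π/∂e_N = 167 − e_C − 4e_N = 0, so e_N = 41.75 − 0.25e_C.
The best-response slope de_N/de_C = −0.25 < 0: the reaction function is downward-sloping, so the choices are strategic substitutes.

strategic substitutes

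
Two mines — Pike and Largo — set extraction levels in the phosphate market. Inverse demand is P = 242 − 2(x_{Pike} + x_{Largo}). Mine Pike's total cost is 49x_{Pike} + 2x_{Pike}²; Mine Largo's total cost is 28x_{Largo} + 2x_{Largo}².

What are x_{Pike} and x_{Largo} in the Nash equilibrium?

Mine Pike's profit: π = x_{Pike}(242 − 2(x_{Pike} + x_{Largo})) − 49x_{Pike} − 2x_{Pike}².
∂π/∂x_{Pike} = 193 − 8x_{Pike} − 2x_{Largo} = 0, so x_{Pike} = 24.125 − 0.25x_{Largo}.
By the same steps for Largo: x_{Largo} = 26.75 − 0.25x_{Pike}.
Substituting the second reaction function into the first: x_{Pike} = 24.125 − 0.25(26.75 − 0.25x_{Pike}), which gives 0.9375x_{Pike} = 17.4375 ⇒ x_{Pike} = 18.6.
Then x_{Largo} = 26.75 − 0.25·18.6 = 22.1.

18.6, 22.1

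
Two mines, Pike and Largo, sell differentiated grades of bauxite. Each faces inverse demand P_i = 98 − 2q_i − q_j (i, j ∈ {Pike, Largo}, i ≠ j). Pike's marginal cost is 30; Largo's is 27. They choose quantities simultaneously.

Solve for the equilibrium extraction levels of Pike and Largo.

13.4, 14.4

Mine Pike's profit: π = q_{Pike}(98 − 2q_{Pike} − q_{Largo}) − 30q_{Pike}.
∂π/∂q_{Pike} = 68 − 4q_{Pike} − q_{Largo} = 0 ⇒ q_{Pike} = 17 − 0.25q_{Largo}.
Similarly q_{Largo} = 17.75 − 0.25q_{Pike}.
Plugging q_{Largo} into Pike's best response: q_{Pike} = 17 − 0.25(17.75 − 0.25q_{Pike}) ⇒ 0.9375q_{Pike} = 12.5625, so q_{Pike} = 13.4.
Then q_{Largo} = 17.75 − 0.25·13.4 = 14.4.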